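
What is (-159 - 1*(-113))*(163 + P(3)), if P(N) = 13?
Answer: -8096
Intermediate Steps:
(-159 - 1*(-113))*(163 + P(3)) = (-159 - 1*(-113))*(163 + 13) = (-159 + 113)*176 = -46*176 = -8096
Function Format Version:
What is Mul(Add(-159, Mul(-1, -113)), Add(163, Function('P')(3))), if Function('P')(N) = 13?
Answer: -8096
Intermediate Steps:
Mul(Add(-159, Mul(-1, -113)), Add(163, Function('P')(3))) = Mul(Add(-159, Mul(-1, -113)), Add(163, 13)) = Mul(Add(-159, 113), 176) = Mul(-46, 176) = -8096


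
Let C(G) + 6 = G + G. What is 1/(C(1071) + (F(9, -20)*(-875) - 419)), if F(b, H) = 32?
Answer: -1/26283 ≈ -3.8047e-5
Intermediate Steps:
C(G) = -6 + 2*G (C(G) = -6 + (G + G) = -6 + 2*G)
1/(C(1071) + (F(9, -20)*(-875) - 419)) = 1/((-6 + 2*1071) + (32*(-875) - 419)) = 1/((-6 + 2142) + (-28000 - 419)) = 1/(2136 - 28419) = 1/(-26283) = -1/26283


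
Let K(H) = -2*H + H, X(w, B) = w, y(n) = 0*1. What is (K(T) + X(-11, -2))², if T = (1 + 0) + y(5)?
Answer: 144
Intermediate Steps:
y(n) = 0
T = 1 (T = (1 + 0) + 0 = 1 + 0 = 1)
K(H) = -H
(K(T) + X(-11, -2))² = (-1*1 - 11)² = (-1 - 11)² = (-12)² = 144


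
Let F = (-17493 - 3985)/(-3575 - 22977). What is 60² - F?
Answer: 47782861/13276 ≈ 3599.2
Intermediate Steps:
F = 10739/13276 (F = -21478/(-26552) = -21478*(-1/26552) = 10739/13276 ≈ 0.80890)
60² - F = 60² - 1*10739/13276 = 3600 - 10739/13276 = 47782861/13276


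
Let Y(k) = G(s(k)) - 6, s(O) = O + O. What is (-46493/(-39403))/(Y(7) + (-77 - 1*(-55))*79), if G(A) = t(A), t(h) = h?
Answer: -46493/68167190 ≈ -0.00068204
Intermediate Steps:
s(O) = 2*O
G(A) = A
Y(k) = -6 + 2*k (Y(k) = 2*k - 6 = -6 + 2*k)
(-46493/(-39403))/(Y(7) + (-77 - 1*(-55))*79) = (-46493/(-39403))/((-6 + 2*7) + (-77 - 1*(-55))*79) = (-46493*(-1/39403))/((-6 + 14) + (-77 + 55)*79) = 46493/(39403*(8 - 22*79)) = 46493/(39403*(8 - 1738)) = (46493/39403)/(-1730) = (46493/39403)*(-1/1730) = -46493/68167190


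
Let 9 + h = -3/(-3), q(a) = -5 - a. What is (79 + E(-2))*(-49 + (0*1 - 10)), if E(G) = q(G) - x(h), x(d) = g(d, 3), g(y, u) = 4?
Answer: -4248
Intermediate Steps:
h = -8 (h = -9 - 3/(-3) = -9 - 3*(-1/3) = -9 + 1 = -8)
x(d) = 4
E(G) = -9 - G (E(G) = (-5 - G) - 1*4 = (-5 - G) - 4 = -9 - G)
(79 + E(-2))*(-49 + (0*1 - 10)) = (79 + (-9 - 1*(-2)))*(-49 + (0*1 - 10)) = (79 + (-9 + 2))*(-49 + (0 - 10)) = (79 - 7)*(-49 - 10) = 72*(-59) = -4248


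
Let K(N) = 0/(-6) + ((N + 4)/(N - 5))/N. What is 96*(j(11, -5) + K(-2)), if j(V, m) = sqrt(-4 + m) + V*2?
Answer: 14880/7 + 288*I ≈ 2125.7 + 288.0*I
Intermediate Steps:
K(N) = (4 + N)/(N*(-5 + N)) (K(N) = 0*(-1/6) + ((4 + N)/(-5 + N))/N = 0 + ((4 + N)/(-5 + N))/N = 0 + (4 + N)/(N*(-5 + N)) = (4 + N)/(N*(-5 + N)))
j(V, m) = sqrt(-4 + m) + 2*V
96*(j(11, -5) + K(-2)) = 96*((sqrt(-4 - 5) + 2*11) + (4 - 2)/((-2)*(-5 - 2))) = 96*((sqrt(-9) + 22) - 1/2*2/(-7)) = 96*((3*I + 22) - 1/2*(-1/7)*2) = 96*((22 + 3*I) + 1/7) = 96*(155/7 + 3*I) = 14880/7 + 288*I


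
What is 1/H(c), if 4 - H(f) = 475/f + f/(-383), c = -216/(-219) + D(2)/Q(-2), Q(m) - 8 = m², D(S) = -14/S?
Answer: -118434324/139131016895 ≈ -0.00085124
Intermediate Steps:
Q(m) = 8 + m²
c = 353/876 (c = -216/(-219) + (-14/2)/(8 + (-2)²) = -216*(-1/219) + (-14*½)/(8 + 4) = 72/73 - 7/12 = 353/876 ≈ 0.40297)
H(f) = 4 - 475/f + f/383 (H(f) = 4 - (475/f + f/(-383)) = 4 - (475/f + f*(-1/383)) = 4 - (475/f - f/383) = 4 + (-475/f + f/383) = 4 - 475/f + f/383)
1/H(c) = 1/(4 - 475/353/876 + (1/383)*(353/876)) = 1/(4 - 475*876/353 + 353/335508) = 1/(4 - 416100/353 + 353/335508) = 1/(-139131016895/118434324) = -118434324/139131016895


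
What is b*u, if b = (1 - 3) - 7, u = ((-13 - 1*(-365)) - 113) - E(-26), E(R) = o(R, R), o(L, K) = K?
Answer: -2385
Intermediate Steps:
E(R) = R
u = 265 (u = ((-13 - 1*(-365)) - 113) - 1*(-26) = ((-13 + 365) - 113) + 26 = (352 - 113) + 26 = 239 + 26 = 265)
b = -9 (b = -2 - 7 = -9)
b*u = -9*265 = -2385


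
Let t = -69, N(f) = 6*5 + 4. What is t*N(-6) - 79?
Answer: -2425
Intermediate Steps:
N(f) = 34 (N(f) = 30 + 4 = 34)
t*N(-6) - 79 = -69*34 - 79 = -2346 - 79 = -2425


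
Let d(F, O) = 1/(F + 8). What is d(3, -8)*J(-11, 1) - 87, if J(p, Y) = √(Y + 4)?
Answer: -87 + √5/11 ≈ -86.797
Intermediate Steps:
d(F, O) = 1/(8 + F)
J(p, Y) = √(4 + Y)
d(3, -8)*J(-11, 1) - 87 = √(4 + 1)/(8 + 3) - 87 = √5/11 - 87 = -87 + √5/11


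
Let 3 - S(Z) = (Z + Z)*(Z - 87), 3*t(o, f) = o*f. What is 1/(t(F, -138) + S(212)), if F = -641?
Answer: -1/23511 ≈ -4.2533e-5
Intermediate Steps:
t(o, f) = f*o/3 (t(o, f) = (o*f)/3 = (f*o)/3 = f*o/3)
S(Z) = 3 - 2*Z*(-87 + Z) (S(Z) = 3 - (Z + Z)*(Z - 87) = 3 - 2*Z*(-87 + Z))
1/(t(F, -138) + S(212)) = 1/((⅓)*(-138)*(-641) + (3 - 2*212² + 174*212)) = 1/(29486 + (3 - 2*44944 + 36888)) = 1/(29486 + (3 - 89888 + 36888)) = 1/(29486 - 52997) = 1/(-23511) = -1/23511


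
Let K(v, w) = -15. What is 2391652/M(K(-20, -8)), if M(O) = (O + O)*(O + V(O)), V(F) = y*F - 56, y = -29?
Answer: -597913/2730 ≈ -219.02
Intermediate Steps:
V(F) = -56 - 29*F (V(F) = -29*F - 56 = -56 - 29*F)
M(O) = 2*O*(-56 - 28*O) (M(O) = (O + O)*(O + (-56 - 29*O)) = (2*O)*(-56 - 28*O) = 2*O*(-56 - 28*O))
2391652/M(K(-20, -8)) = 2391652/((56*(-15)*(-2 - 1*(-15)))) = 2391652/((56*(-15)*(-2 + 15))) = 2391652/((56*(-15)*13)) = 2391652/(-10920) = 2391652*(-1/10920) = -597913/2730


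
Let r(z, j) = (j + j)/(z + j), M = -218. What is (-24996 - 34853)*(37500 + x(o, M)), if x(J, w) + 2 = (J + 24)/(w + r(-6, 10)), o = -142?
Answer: -478025454008/213 ≈ -2.2443e+9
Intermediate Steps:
r(z, j) = 2*j/(j + z) (r(z, j) = (2*j)/(j + z) = 2*j/(j + z))
x(J, w) = -2 + (24 + J)/(5 + w) (x(J, w) = -2 + (J + 24)/(w + 2*10/(10 - 6)) = -2 + (24 + J)/(w + 2*10/4) = -2 + (24 + J)/(w + 2*10*(1/4)) = -2 + (24 + J)/(w + 5) = -2 + (24 + J)/(5 + w))
(-24996 - 34853)*(37500 + x(o, M)) = (-24996 - 34853)*(37500 + (14 - 142 - 2*(-218))/(5 - 218)) = -59849*(37500 + (14 - 142 + 436)/(-213)) = -59849*(37500 - 1/213*308) = -59849*(37500 - 308/213) = -59849*7987192/213 = -478025454008/213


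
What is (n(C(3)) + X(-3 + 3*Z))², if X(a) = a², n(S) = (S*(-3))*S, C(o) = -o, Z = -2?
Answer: 2916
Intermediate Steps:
n(S) = -3*S² (n(S) = (-3*S)*S = -3*S²)
(n(C(3)) + X(-3 + 3*Z))² = (-3*(-1*3)² + (-3 + 3*(-2))²)² = (-3*(-3)² + (-3 - 6)²)² = (-3*9 + (-9)²)² = (-27 + 81)² = 54² = 2916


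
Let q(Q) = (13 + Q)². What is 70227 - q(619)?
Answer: -329197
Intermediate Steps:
70227 - q(619) = 70227 - (13 + 619)² = 70227 - 1*632² = 70227 - 1*399424 = 70227 - 399424 = -329197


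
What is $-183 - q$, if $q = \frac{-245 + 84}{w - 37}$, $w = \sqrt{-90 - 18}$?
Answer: $- \frac{39464}{211} - \frac{138 i \sqrt{3}}{211} \approx -187.03 - 1.1328 i$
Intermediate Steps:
$w = 6 i \sqrt{3}$ ($w = \sqrt{-108} = 6 i \sqrt{3} \approx 10.392 i$)
$q = - \frac{161}{-37 + 6 i \sqrt{3}}$ ($q = \frac{-245 + 84}{6 i \sqrt{3} - 37} = - \frac{161}{-37 + 6 i \sqrt{3}} \approx 4.0332 + 1.1328 i$)
$-183 - q = -183 - \left(\frac{851}{211} + \frac{138 i \sqrt{3}}{211}\right) = - \frac{39464}{211} - \frac{138 i \sqrt{3}}{211}$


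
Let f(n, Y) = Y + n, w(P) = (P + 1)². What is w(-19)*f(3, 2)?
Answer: 1620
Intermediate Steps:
w(P) = (1 + P)²
w(-19)*f(3, 2) = (1 - 19)²*(2 + 3) = (-18)²*5 = 324*5 = 1620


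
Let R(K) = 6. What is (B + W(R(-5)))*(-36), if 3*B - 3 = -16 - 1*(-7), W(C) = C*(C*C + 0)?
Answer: -7704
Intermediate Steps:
W(C) = C³ (W(C) = C*(C² + 0) = C*C² = C³)
B = -2 (B = 1 + (-16 - 1*(-7))/3 = 1 + (-16 + 7)/3 = 1 + (⅓)*(-9) = 1 - 3 = -2)
(B + W(R(-5)))*(-36) = (-2 + 6³)*(-36) = (-2 + 216)*(-36) = 214*(-36) = -7704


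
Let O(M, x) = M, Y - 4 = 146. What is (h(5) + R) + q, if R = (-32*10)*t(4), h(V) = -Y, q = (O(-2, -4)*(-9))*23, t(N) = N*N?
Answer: -4856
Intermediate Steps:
Y = 150 (Y = 4 + 146 = 150)
t(N) = N**2
q = 414 (q = -2*(-9)*23 = 18*23 = 414)
h(V) = -150 (h(V) = -1*150 = -150)
R = -5120 (R = -32*10*4**2 = -320*16 = -5120)
(h(5) + R) + q = (-150 - 5120) + 414 = -5270 + 414 = -4856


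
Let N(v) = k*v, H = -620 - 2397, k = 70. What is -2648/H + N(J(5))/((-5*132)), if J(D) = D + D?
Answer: -18211/99561 ≈ -0.18291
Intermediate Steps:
J(D) = 2*D
H = -3017
N(v) = 70*v
-2648/H + N(J(5))/((-5*132)) = -2648/(-3017) + (70*(2*5))/((-5*132)) = -2648*(-1/3017) + (70*10)/(-660) = 2648/3017 + 700*(-1/660) = 2648/3017 - 35/33 = -18211/99561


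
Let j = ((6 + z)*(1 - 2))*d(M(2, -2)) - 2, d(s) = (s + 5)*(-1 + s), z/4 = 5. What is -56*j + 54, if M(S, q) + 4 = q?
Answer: 10358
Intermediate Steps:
z = 20 (z = 4*5 = 20)
M(S, q) = -4 + q
d(s) = (-1 + s)*(5 + s) (d(s) = (5 + s)*(-1 + s) = (-1 + s)*(5 + s))
j = -184 (j = ((6 + 20)*(1 - 2))*(-5 + (-4 - 2)**2 + 4*(-4 - 2)) - 2 = (26*(-1))*(-5 + (-6)**2 + 4*(-6)) - 2 = -26*(-5 + 36 - 24) - 2 = -26*7 - 2 = -182 - 2 = -184)
-56*j + 54 = -56*(-184) + 54 = 10304 + 54 = 10358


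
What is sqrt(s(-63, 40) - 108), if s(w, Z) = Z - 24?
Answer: 2*I*sqrt(23) ≈ 9.5917*I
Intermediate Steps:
s(w, Z) = -24 + Z
sqrt(s(-63, 40) - 108) = sqrt((-24 + 40) - 108) = sqrt(16 - 108) = sqrt(-92) = 2*I*sqrt(23)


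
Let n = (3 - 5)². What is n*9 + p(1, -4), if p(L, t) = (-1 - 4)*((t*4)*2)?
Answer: 196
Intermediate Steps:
n = 4 (n = (-2)² = 4)
p(L, t) = -40*t (p(L, t) = -5*4*t*2 = -40*t)
n*9 + p(1, -4) = 4*9 - 40*(-4) = 36 + 160 = 196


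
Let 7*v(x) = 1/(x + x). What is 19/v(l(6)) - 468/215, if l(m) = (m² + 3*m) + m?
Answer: 3430932/215 ≈ 15958.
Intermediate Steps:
l(m) = m² + 4*m
v(x) = 1/(14*x) (v(x) = 1/(7*(x + x)) = 1/(7*((2*x))) = (1/(2*x))/7 = 1/(14*x))
19/v(l(6)) - 468/215 = 19/((1/(14*((6*(4 + 6)))))) - 468/215 = 19/((1/(14*((6*10))))) - 468*1/215 = 19/(((1/14)/60)) - 468/215 = 19/(((1/14)*(1/60))) - 468/215 = 19/(1/840) - 468/215 = 19*840 - 468/215 = 15960 - 468/215 = 3430932/215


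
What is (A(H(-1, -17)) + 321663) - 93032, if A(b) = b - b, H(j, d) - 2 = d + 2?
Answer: 228631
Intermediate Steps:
H(j, d) = 4 + d (H(j, d) = 2 + (d + 2) = 2 + (2 + d) = 4 + d)
A(b) = 0
(A(H(-1, -17)) + 321663) - 93032 = (0 + 321663) - 93032 = 321663 - 93032 = 228631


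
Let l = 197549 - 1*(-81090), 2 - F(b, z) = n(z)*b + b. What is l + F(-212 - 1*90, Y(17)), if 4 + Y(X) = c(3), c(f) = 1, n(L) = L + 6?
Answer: 279849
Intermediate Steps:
n(L) = 6 + L
Y(X) = -3 (Y(X) = -4 + 1 = -3)
F(b, z) = 2 - b - b*(6 + z) (F(b, z) = 2 - ((6 + z)*b + b) = 2 - (b*(6 + z) + b) = 2 - (b + b*(6 + z)) = 2 + (-b - b*(6 + z)) = 2 - b - b*(6 + z))
l = 278639 (l = 197549 + 81090 = 278639)
l + F(-212 - 1*90, Y(17)) = 278639 + (2 - (-212 - 1*90) - (-212 - 1*90)*(6 - 3)) = 278639 + (2 - (-212 - 90) - 1*(-212 - 90)*3) = 278639 + (2 - 1*(-302) - 1*(-302)*3) = 278639 + (2 + 302 + 906) = 278639 + 1210 = 279849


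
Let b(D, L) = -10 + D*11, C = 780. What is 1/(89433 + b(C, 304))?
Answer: 1/98003 ≈ 1.0204e-5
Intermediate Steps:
b(D, L) = -10 + 11*D
1/(89433 + b(C, 304)) = 1/(89433 + (-10 + 11*780)) = 1/(89433 + (-10 + 8580)) = 1/(89433 + 8570) = 1/98003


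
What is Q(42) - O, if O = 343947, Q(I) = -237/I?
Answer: -4815337/14 ≈ -3.4395e+5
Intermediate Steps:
Q(42) - O = -237/42 - 1*343947 = -237*1/42 - 343947 = -79/14 - 343947 = -4815337/14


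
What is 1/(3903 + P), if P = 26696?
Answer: 1/30599 ≈ 3.2681e-5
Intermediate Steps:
1/(3903 + P) = 1/(3903 + 26696) = 1/30599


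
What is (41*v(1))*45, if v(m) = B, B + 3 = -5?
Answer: -14760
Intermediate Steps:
B = -8 (B = -3 - 5 = -8)
v(m) = -8
(41*v(1))*45 = (41*(-8))*45 = -328*45 = -14760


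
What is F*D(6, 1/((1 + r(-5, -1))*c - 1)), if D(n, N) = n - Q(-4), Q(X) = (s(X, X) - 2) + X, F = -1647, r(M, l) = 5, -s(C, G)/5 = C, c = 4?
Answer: 13176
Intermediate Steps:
s(C, G) = -5*C
Q(X) = -2 - 4*X (Q(X) = (-5*X - 2) + X = (-2 - 5*X) + X = -2 - 4*X)
D(n, N) = -14 + n (D(n, N) = n - (-2 - 4*(-4)) = n - (-2 + 16) = n - 1*14 = n - 14 = -14 + n)
F*D(6, 1/((1 + r(-5, -1))*c - 1)) = -1647*(-14 + 6) = -1647*(-8) = 13176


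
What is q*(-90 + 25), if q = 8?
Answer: -520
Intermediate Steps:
q*(-90 + 25) = 8*(-90 + 25) = 8*(-65) = -520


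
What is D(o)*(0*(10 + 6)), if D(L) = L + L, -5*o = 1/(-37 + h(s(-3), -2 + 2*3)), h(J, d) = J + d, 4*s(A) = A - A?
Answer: 0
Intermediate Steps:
s(A) = 0 (s(A) = (A - A)/4 = (¼)*0 = 0)
o = 1/165 (o = -1/(5*(-37 + (0 + (-2 + 2*3)))) = -1/(5*(-37 + (0 + (-2 + 6)))) = -1/(5*(-37 + (0 + 4))) = -1/(5*(-37 + 4)) = -⅕/(-33) = -⅕*(-1/33) = 1/165 ≈ 0.0060606)
D(L) = 2*L
D(o)*(0*(10 + 6)) = (2*(1/165))*(0*(10 + 6)) = 2*(0*16)/165 = (2/165)*0 = 0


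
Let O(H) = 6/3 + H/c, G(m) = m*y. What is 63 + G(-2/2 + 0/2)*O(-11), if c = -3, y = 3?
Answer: 46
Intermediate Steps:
G(m) = 3*m (G(m) = m*3 = 3*m)
O(H) = 2 - H/3 (O(H) = 6/3 + H/(-3) = 6*(⅓) + H*(-⅓) = 2 - H/3)
63 + G(-2/2 + 0/2)*O(-11) = 63 + (3*(-2/2 + 0/2))*(2 - ⅓*(-11)) = 63 + (3*(-2*½ + 0*(½)))*(2 + 11/3) = 63 + (3*(-1 + 0))*(17/3) = 63 + (3*(-1))*(17/3) = 63 - 3*17/3 = 63 - 17 = 46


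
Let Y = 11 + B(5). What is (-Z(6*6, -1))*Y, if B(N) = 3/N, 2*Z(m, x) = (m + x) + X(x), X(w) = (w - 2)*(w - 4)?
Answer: -290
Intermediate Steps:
X(w) = (-4 + w)*(-2 + w) (X(w) = (-2 + w)*(-4 + w) = (-4 + w)*(-2 + w))
Z(m, x) = 4 + m/2 + x²/2 - 5*x/2 (Z(m, x) = ((m + x) + (8 + x² - 6*x))/2 = (8 + m + x² - 5*x)/2 = 4 + m/2 + x²/2 - 5*x/2)
Y = 58/5 (Y = 11 + 3/5 = 11 + 3*(⅕) = 11 + ⅗ = 58/5 ≈ 11.600)
(-Z(6*6, -1))*Y = -(4 + (6*6)/2 + (½)*(-1)² - 5/2*(-1))*(58/5) = -(4 + (½)*36 + (½)*1 + 5/2)*(58/5) = -(4 + 18 + ½ + 5/2)*(58/5) = -1*25*(58/5) = -25*58/5 = -290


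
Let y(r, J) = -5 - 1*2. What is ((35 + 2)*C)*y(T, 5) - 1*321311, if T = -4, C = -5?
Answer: -320016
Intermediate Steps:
y(r, J) = -7 (y(r, J) = -5 - 2 = -7)
((35 + 2)*C)*y(T, 5) - 1*321311 = ((35 + 2)*(-5))*(-7) - 1*321311 = (37*(-5))*(-7) - 321311 = -185*(-7) - 321311 = 1295 - 321311 = -320016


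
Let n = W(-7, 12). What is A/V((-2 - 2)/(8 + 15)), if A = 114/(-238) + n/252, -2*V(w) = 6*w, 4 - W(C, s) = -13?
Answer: -40549/51408 ≈ -0.78877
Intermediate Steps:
W(C, s) = 17 (W(C, s) = 4 - 1*(-13) = 4 + 13 = 17)
n = 17
V(w) = -3*w
A = -1763/4284 (A = 114/(-238) + 17/252 = 114*(-1/238) + 17*(1/252) = -57/119 + 17/252 = -1763/4284 ≈ -0.41153)
A/V((-2 - 2)/(8 + 15)) = -1763*(-(8 + 15)/(3*(-2 - 2)))/4284 = -1763/(4284*((-(-12)/23))) = -1763/(4284*((-3*(-4/23)))) = -1763/(4284*12/23) = -1763/4284*23/12 = -40549/51408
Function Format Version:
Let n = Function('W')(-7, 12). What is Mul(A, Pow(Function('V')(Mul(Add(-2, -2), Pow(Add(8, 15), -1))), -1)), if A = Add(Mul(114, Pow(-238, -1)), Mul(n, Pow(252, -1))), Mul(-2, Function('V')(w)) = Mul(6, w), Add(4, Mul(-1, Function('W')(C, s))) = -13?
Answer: Rational(-40549, 51408) ≈ -0.78877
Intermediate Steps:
Function('W')(C, s) = 17 (Function('W')(C, s) = Add(4, Mul(-1, -13)) = Add(4, 13) = 17)
n = 17
Function('V')(w) = Mul(-3, w) (Function('V')(w) = Mul(Rational(-1, 2), Mul(6, w)) = Mul(-3, w))
A = Rational(-1763, 4284) (A = Add(Mul(114, Pow(-238, -1)), Mul(17, Pow(252, -1))) = Add(Mul(114, Rational(-1, 238)), Mul(17, Rational(1, 252))) = Add(Rational(-57, 119), Rational(17, 252)) = Rational(-1763, 4284) ≈ -0.41153)
Mul(A, Pow(Function('V')(Mul(Add(-2, -2), Pow(Add(8, 15), -1))), -1)) = Mul(Rational(-1763, 4284), Pow(Mul(-3, Mul(Add(-2, -2), Pow(Add(8, 15), -1))), -1)) = Mul(Rational(-1763, 4284), Pow(Mul(-3, Mul(-4, Pow(23, -1))), -1)) = Mul(Rational(-1763, 4284), Pow(Mul(-3, Mul(-4, Rational(1, 23))), -1)) = Mul(Rational(-1763, 4284), Pow(Mul(-3, Rational(-4, 23)), -1)) = Mul(Rational(-1763, 4284), Pow(Rational(12, 23), -1)) = Mul(Rational(-1763, 4284), Rational(23, 12)) = Rational(-40549, 51408)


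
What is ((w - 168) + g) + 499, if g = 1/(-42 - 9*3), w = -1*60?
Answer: 18698/69 ≈ 270.99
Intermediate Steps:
w = -60
g = -1/69 (g = 1/(-42 - 27) = 1/(-69) = -1/69 ≈ -0.014493)
((w - 168) + g) + 499 = ((-60 - 168) - 1/69) + 499 = (-228 - 1/69) + 499 = -15733/69 + 499 = 18698/69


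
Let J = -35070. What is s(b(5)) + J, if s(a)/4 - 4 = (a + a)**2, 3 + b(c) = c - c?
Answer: -34910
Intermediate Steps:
b(c) = -3 (b(c) = -3 + (c - c) = -3 + 0 = -3)
s(a) = 16 + 16*a**2 (s(a) = 16 + 4*(a + a)**2 = 16 + 4*(2*a)**2 = 16 + 4*(4*a**2) = 16 + 16*a**2)
s(b(5)) + J = (16 + 16*(-3)**2) - 35070 = (16 + 16*9) - 35070 = (16 + 144) - 35070 = 160 - 35070 = -34910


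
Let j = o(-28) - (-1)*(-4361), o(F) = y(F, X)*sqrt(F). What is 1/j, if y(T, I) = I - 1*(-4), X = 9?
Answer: -623/2717579 - 26*I*sqrt(7)/19023053 ≈ -0.00022925 - 3.6161e-6*I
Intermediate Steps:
y(T, I) = 4 + I (y(T, I) = I + 4 = 4 + I)
o(F) = 13*sqrt(F) (o(F) = (4 + 9)*sqrt(F) = 13*sqrt(F))
j = -4361 + 26*I*sqrt(7) (j = 13*sqrt(-28) - (-1)*(-4361) = 13*(2*I*sqrt(7)) - 1*4361 = 26*I*sqrt(7) - 4361 = -4361 + 26*I*sqrt(7) ≈ -4361.0 + 68.79*I)
1/j = 1/(-4361 + 26*I*sqrt(7))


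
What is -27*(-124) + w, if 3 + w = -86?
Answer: 3259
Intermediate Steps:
w = -89 (w = -3 - 86 = -89)
-27*(-124) + w = -27*(-124) - 89 = 3348 - 89 = 3259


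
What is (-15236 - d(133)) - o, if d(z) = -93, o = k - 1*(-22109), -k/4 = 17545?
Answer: 32928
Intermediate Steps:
k = -70180 (k = -4*17545 = -70180)
o = -48071 (o = -70180 - 1*(-22109) = -70180 + 22109 = -48071)
(-15236 - d(133)) - o = (-15236 - 1*(-93)) - 1*(-48071) = (-15236 + 93) + 48071 = -15143 + 48071 = 32928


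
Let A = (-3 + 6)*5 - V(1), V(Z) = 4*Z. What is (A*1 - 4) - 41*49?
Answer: -2002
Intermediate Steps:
A = 11 (A = (-3 + 6)*5 - 4 = 3*5 - 1*4 = 15 - 4 = 11)
(A*1 - 4) - 41*49 = (11*1 - 4) - 41*49 = (11 - 4) - 2009 = 7 - 2009 = -2002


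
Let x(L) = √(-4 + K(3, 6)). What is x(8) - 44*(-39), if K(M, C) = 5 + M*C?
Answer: 1716 + √19 ≈ 1720.4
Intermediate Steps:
K(M, C) = 5 + C*M
x(L) = √19 (x(L) = √(-4 + (5 + 6*3)) = √(-4 + (5 + 18)) = √(-4 + 23) = √19)
x(8) - 44*(-39) = √19 - 44*(-39) = √19 + 1716 = 1716 + √19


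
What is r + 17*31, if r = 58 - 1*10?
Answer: 575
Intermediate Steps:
r = 48 (r = 58 - 10 = 48)
r + 17*31 = 48 + 17*31 = 48 + 527 = 575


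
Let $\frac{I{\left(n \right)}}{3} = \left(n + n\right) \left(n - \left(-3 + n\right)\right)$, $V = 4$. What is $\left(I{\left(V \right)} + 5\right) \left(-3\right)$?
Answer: $-231$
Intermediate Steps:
$I{\left(n \right)} = 18 n$ ($I{\left(n \right)} = 3 \left(n + n\right) \left(n - \left(-3 + n\right)\right) = 3 \cdot 2 n 3 = 3 \cdot 6 n = 18 n$)
$\left(I{\left(V \right)} + 5\right) \left(-3\right) = \left(18 \cdot 4 + 5\right) \left(-3\right) = \left(72 + 5\right) \left(-3\right) = 77 \left(-3\right) = -231$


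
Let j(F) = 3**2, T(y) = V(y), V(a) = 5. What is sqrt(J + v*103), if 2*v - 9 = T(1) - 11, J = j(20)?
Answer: sqrt(654)/2 ≈ 12.787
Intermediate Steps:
T(y) = 5
j(F) = 9
J = 9
v = 3/2 (v = 9/2 + (5 - 11)/2 = 9/2 + (1/2)*(-6) = 9/2 - 3 = 3/2 ≈ 1.5000)
sqrt(J + v*103) = sqrt(9 + (3/2)*103) = sqrt(9 + 309/2) = sqrt(327/2) = sqrt(654)/2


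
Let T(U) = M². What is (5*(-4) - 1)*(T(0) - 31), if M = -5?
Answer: 126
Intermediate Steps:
T(U) = 25 (T(U) = (-5)² = 25)
(5*(-4) - 1)*(T(0) - 31) = (5*(-4) - 1)*(25 - 31) = (-20 - 1)*(-6) = -21*(-6) = 126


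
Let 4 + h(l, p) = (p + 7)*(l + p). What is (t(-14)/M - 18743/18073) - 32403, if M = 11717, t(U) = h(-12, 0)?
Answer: -6861923934578/211761341 ≈ -32404.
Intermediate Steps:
h(l, p) = -4 + (7 + p)*(l + p) (h(l, p) = -4 + (p + 7)*(l + p) = -4 + (7 + p)*(l + p))
t(U) = -88 (t(U) = -4 + 0**2 + 7*(-12) + 7*0 - 12*0 = -4 + 0 - 84 + 0 + 0 = -88)
(t(-14)/M - 18743/18073) - 32403 = (-88/11717 - 18743/18073) - 32403 = -221202155/211761341 - 32403 = -6861923934578/211761341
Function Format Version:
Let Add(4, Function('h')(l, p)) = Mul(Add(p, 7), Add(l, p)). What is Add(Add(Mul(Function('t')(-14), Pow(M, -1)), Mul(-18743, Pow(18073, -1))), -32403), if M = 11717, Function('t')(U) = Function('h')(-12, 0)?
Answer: Rational(-6861923934578, 211761341) ≈ -32404.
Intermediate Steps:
Function('h')(l, p) = Add(-4, Mul(Add(7, p), Add(l, p))) (Function('h')(l, p) = Add(-4, Mul(Add(p, 7), Add(l, p))) = Add(-4, Mul(Add(7, p), Add(l, p))))
Function('t')(U) = -88 (Function('t')(U) = Add(-4, Pow(0, 2), Mul(7, -12), Mul(7, 0), Mul(-12, 0)) = Add(-4, 0, -84, 0, 0) = -88)
Add(Add(Mul(Function('t')(-14), Pow(M, -1)), Mul(-18743, Pow(18073, -1))), -32403) = Add(Add(Mul(-88, Pow(11717, -1)), Mul(-18743, Pow(18073, -1))), -32403) = Add(Add(Mul(-88, Rational(1, 11717)), Mul(-18743, Rational(1, 18073))), -32403) = Add(Add(Rational(-88, 11717), Rational(-18743, 18073)), -32403) = Add(Rational(-221202155, 211761341), -32403) = Rational(-6861923934578, 211761341)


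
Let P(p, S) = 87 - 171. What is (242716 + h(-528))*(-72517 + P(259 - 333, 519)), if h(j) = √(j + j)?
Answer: -17621424316 - 290404*I*√66 ≈ -1.7621e+10 - 2.3593e+6*I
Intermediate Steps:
h(j) = √2*√j (h(j) = √(2*j) = √2*√j)
P(p, S) = -84
(242716 + h(-528))*(-72517 + P(259 - 333, 519)) = (242716 + √2*√(-528))*(-72517 - 84) = (242716 + √2*(4*I*√33))*(-72601) = (242716 + 4*I*√66)*(-72601) = -17621424316 - 290404*I*√66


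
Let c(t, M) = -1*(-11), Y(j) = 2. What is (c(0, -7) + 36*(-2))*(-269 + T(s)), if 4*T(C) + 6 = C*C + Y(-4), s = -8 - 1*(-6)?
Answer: 16409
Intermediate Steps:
s = -2 (s = -8 + 6 = -2)
c(t, M) = 11
T(C) = -1 + C²/4 (T(C) = -3/2 + (C*C + 2)/4 = -3/2 + (C² + 2)/4 = -3/2 + (2 + C²)/4 = -3/2 + (½ + C²/4) = -1 + C²/4)
(c(0, -7) + 36*(-2))*(-269 + T(s)) = (11 + 36*(-2))*(-269 + (-1 + (¼)*(-2)²)) = (11 - 72)*(-269 + (-1 + (¼)*4)) = -61*(-269 + (-1 + 1)) = -61*(-269 + 0) = -61*(-269) = 16409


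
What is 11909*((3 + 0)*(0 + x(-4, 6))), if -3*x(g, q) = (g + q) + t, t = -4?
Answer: 23818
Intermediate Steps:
x(g, q) = 4/3 - g/3 - q/3 (x(g, q) = -((g + q) - 4)/3 = -(-4 + g + q)/3 = 4/3 - g/3 - q/3)
11909*((3 + 0)*(0 + x(-4, 6))) = 11909*((3 + 0)*(0 + (4/3 - ⅓*(-4) - ⅓*6))) = 11909*(3*(0 + (4/3 + 4/3 - 2))) = 11909*(3*(0 + ⅔)) = 11909*(3*(⅔)) = 11909*2 = 23818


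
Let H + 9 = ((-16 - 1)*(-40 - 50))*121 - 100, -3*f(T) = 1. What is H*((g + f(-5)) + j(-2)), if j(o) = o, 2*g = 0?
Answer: -1295147/3 ≈ -4.3172e+5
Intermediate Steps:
g = 0 (g = (½)*0 = 0)
f(T) = -⅓ (f(T) = -⅓*1 = -⅓)
H = 185021 (H = -9 + (((-16 - 1)*(-40 - 50))*121 - 100) = -9 + (-17*(-90)*121 - 100) = -9 + (1530*121 - 100) = -9 + (185130 - 100) = -9 + 185030 = 185021)
H*((g + f(-5)) + j(-2)) = 185021*((0 - ⅓) - 2) = 185021*(-⅓ - 2) = 185021*(-7/3) = -1295147/3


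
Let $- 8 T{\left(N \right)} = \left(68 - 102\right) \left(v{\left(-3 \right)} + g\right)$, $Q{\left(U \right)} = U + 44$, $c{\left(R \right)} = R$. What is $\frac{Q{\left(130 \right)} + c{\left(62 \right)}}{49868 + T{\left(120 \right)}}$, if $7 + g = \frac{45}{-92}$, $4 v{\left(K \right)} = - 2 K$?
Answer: $\frac{86848}{18342057} \approx 0.0047349$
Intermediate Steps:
$v{\left(K \right)} = - \frac{K}{2}$ ($v{\left(K \right)} = \frac{\left(-2\right) K}{4} = - \frac{K}{2}$)
$g = - \frac{689}{92}$ ($g = -7 + \frac{45}{-92} = -7 + 45 \left(- \frac{1}{92}\right) = -7 - \frac{45}{92} = - \frac{689}{92} \approx -7.4891$)
$Q{\left(U \right)} = 44 + U$
$T{\left(N \right)} = - \frac{9367}{368}$ ($T{\left(N \right)} = - \frac{\left(68 - 102\right) \left(\left(- \frac{1}{2}\right) \left(-3\right) - \frac{689}{92}\right)}{8} = - \frac{\left(-34\right) \left(\frac{3}{2} - \frac{689}{92}\right)}{8} = - \frac{\left(-34\right) \left(- \frac{551}{92}\right)}{8} = \left(- \frac{1}{8}\right) \frac{9367}{46} = - \frac{9367}{368}$)
$\frac{Q{\left(130 \right)} + c{\left(62 \right)}}{49868 + T{\left(120 \right)}} = \frac{\left(44 + 130\right) + 62}{49868 - \frac{9367}{368}} = \frac{174 + 62}{\frac{18342057}{368}} = 236 \cdot \frac{368}{18342057} = \frac{86848}{18342057}$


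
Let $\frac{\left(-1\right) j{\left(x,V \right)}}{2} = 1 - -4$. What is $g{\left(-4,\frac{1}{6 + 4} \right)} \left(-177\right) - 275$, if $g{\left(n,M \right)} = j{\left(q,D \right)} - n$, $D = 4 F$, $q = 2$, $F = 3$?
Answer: $787$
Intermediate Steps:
$D = 12$ ($D = 4 \cdot 3 = 12$)
$j{\left(x,V \right)} = -10$ ($j{\left(x,V \right)} = - 2 \left(1 - -4\right) = - 2 \left(1 + 4\right) = \left(-2\right) 5 = -10$)
$g{\left(n,M \right)} = -10 - n$
$g{\left(-4,\frac{1}{6 + 4} \right)} \left(-177\right) - 275 = \left(-10 - -4\right) \left(-177\right) - 275 = \left(-10 + 4\right) \left(-177\right) - 275 = \left(-6\right) \left(-177\right) - 275 = 1062 - 275 = 787$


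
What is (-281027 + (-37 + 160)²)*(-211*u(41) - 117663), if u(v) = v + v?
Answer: 35886923570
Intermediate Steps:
u(v) = 2*v
(-281027 + (-37 + 160)²)*(-211*u(41) - 117663) = (-281027 + (-37 + 160)²)*(-422*41 - 117663) = (-281027 + 123²)*(-211*82 - 117663) = (-281027 + 15129)*(-17302 - 117663) = -265898*(-134965) = 35886923570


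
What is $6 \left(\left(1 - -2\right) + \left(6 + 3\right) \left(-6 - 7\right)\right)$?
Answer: $-684$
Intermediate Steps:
$6 \left(\left(1 - -2\right) + \left(6 + 3\right) \left(-6 - 7\right)\right) = 6 \left(\left(1 + 2\right) + 9 \left(-13\right)\right) = 6 \left(3 - 117\right) = 6 \left(-114\right) = -684$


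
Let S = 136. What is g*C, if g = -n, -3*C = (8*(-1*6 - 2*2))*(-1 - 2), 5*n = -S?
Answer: -2176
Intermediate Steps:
n = -136/5 (n = (-1*136)/5 = (⅕)*(-136) = -136/5 ≈ -27.200)
C = -80 (C = -8*(-1*6 - 2*2)*(-1 - 2)/3 = -8*(-6 - 4)*(-3)/3 = -8*(-10)*(-3)/3 = -(-80)*(-3)/3 = -⅓*240 = -80)
g = 136/5 (g = -1*(-136/5) = 136/5 ≈ 27.200)
g*C = (136/5)*(-80) = -2176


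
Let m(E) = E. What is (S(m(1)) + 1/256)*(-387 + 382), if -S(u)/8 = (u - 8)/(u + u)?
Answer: -35845/256 ≈ -140.02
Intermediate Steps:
S(u) = -4*(-8 + u)/u (S(u) = -8*(u - 8)/(u + u) = -8*(-8 + u)/(2*u) = -8*(-8 + u)*1/(2*u) = -4*(-8 + u)/u)
(S(m(1)) + 1/256)*(-387 + 382) = ((-4 + 32/1) + 1/256)*(-387 + 382) = ((-4 + 32*1) + 1/256)*(-5) = ((-4 + 32) + 1/256)*(-5) = (28 + 1/256)*(-5) = (7169/256)*(-5) = -35845/256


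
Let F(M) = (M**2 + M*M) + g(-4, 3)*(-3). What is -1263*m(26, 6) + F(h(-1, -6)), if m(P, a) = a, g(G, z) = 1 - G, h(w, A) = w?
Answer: -7591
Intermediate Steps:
F(M) = -15 + 2*M**2 (F(M) = (M**2 + M*M) + (1 - 1*(-4))*(-3) = (M**2 + M**2) + (1 + 4)*(-3) = 2*M**2 + 5*(-3) = 2*M**2 - 15 = -15 + 2*M**2)
-1263*m(26, 6) + F(h(-1, -6)) = -1263*6 + (-15 + 2*(-1)**2) = -7578 + (-15 + 2*1) = -7578 + (-15 + 2) = -7578 - 13 = -7591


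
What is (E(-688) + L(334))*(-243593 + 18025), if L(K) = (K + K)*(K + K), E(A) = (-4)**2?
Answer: -100657464320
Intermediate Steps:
E(A) = 16
L(K) = 4*K**2 (L(K) = (2*K)*(2*K) = 4*K**2)
(E(-688) + L(334))*(-243593 + 18025) = (16 + 4*334**2)*(-243593 + 18025) = (16 + 4*111556)*(-225568) = (16 + 446224)*(-225568) = 446240*(-225568) = -100657464320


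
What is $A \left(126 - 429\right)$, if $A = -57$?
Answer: $17271$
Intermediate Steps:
$A \left(126 - 429\right) = - 57 \left(126 - 429\right) = \left(-57\right) \left(-303\right) = 17271$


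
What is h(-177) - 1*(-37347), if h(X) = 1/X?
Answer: 6610418/177 ≈ 37347.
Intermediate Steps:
h(-177) - 1*(-37347) = 1/(-177) - 1*(-37347) = -1/177 + 37347 = 6610418/177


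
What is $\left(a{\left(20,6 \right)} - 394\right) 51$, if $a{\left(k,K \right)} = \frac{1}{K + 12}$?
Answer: $- \frac{120547}{6} \approx -20091.0$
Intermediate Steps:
$a{\left(k,K \right)} = \frac{1}{12 + K}$
$\left(a{\left(20,6 \right)} - 394\right) 51 = \left(\frac{1}{12 + 6} - 394\right) 51 = \left(\frac{1}{18} - 394\right) 51 = \left(- \frac{7091}{18}\right) 51 = - \frac{120547}{6}$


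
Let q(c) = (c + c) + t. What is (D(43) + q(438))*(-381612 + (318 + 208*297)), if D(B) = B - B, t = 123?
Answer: -319198482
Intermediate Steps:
q(c) = 123 + 2*c (q(c) = (c + c) + 123 = 2*c + 123 = 123 + 2*c)
D(B) = 0
(D(43) + q(438))*(-381612 + (318 + 208*297)) = (0 + (123 + 2*438))*(-381612 + (318 + 208*297)) = (0 + (123 + 876))*(-381612 + (318 + 61776)) = (0 + 999)*(-381612 + 62094) = 999*(-319518) = -319198482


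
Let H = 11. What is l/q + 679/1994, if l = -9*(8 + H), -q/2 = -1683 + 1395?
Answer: 2785/63808 ≈ 0.043647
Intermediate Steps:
q = 576 (q = -2*(-1683 + 1395) = -2*(-288) = 576)
l = -171 (l = -9*(8 + 11) = -9*19 = -171)
l/q + 679/1994 = -171/576 + 679/1994 = -171*1/576 + 679*(1/1994) = -19/64 + 679/1994 = 2785/63808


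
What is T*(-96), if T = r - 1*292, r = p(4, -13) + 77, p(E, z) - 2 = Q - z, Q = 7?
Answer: 18528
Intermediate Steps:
p(E, z) = 9 - z (p(E, z) = 2 + (7 - z) = 9 - z)
r = 99 (r = (9 - 1*(-13)) + 77 = (9 + 13) + 77 = 22 + 77 = 99)
T = -193 (T = 99 - 1*292 = 99 - 292 = -193)
T*(-96) = -193*(-96) = 18528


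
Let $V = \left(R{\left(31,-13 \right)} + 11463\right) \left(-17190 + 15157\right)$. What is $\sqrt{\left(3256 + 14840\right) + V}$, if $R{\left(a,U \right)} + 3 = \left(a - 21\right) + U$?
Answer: $i \sqrt{23273985} \approx 4824.3 i$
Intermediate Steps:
$R{\left(a,U \right)} = -24 + U + a$ ($R{\left(a,U \right)} = -3 + \left(\left(a - 21\right) + U\right) = -3 + \left(\left(-21 + a\right) + U\right) = -3 + \left(-21 + U + a\right) = -24 + U + a$)
$V = -23292081$ ($V = \left(\left(-24 - 13 + 31\right) + 11463\right) \left(-17190 + 15157\right) = \left(-6 + 11463\right) \left(-2033\right) = 11457 \left(-2033\right) = -23292081$)
$\sqrt{\left(3256 + 14840\right) + V} = \sqrt{\left(3256 + 14840\right) - 23292081} = \sqrt{18096 - 23292081} = \sqrt{-23273985} = i \sqrt{23273985}$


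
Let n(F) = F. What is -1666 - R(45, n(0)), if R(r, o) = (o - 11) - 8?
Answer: -1647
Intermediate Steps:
R(r, o) = -19 + o (R(r, o) = (-11 + o) - 8 = -19 + o)
-1666 - R(45, n(0)) = -1666 - (-19 + 0) = -1666 - 1*(-19) = -1666 + 19 = -1647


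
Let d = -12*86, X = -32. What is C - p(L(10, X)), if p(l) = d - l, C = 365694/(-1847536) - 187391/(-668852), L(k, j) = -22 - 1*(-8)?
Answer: 157259108975423/154466018584 ≈ 1018.1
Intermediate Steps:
L(k, j) = -14 (L(k, j) = -22 + 8 = -14)
C = 12702056911/154466018584 (C = 365694*(-1/1847536) - 187391*(-1/668852) = -182847/923768 + 187391/668852 = 12702056911/154466018584 ≈ 0.082232)
d = -1032
p(l) = -1032 - l
C - p(L(10, X)) = 12702056911/154466018584 - (-1032 - 1*(-14)) = 12702056911/154466018584 - (-1032 + 14) = 12702056911/154466018584 - 1*(-1018) = 12702056911/154466018584 + 1018 = 157259108975423/154466018584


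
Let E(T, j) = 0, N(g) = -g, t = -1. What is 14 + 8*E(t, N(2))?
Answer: 14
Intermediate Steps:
14 + 8*E(t, N(2)) = 14 + 8*0 = 14 + 0 = 14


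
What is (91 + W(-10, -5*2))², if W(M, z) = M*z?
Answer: 36481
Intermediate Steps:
(91 + W(-10, -5*2))² = (91 - (-50)*2)² = (91 - 10*(-10))² = (91 + 100)² = 191² = 36481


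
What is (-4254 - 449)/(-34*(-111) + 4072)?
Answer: -4703/7846 ≈ -0.59941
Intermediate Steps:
(-4254 - 449)/(-34*(-111) + 4072) = -4703/(3774 + 4072) = -4703/7846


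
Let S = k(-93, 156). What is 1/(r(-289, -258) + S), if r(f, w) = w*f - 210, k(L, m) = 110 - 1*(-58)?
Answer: 1/74520 ≈ 1.3419e-5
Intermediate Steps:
k(L, m) = 168 (k(L, m) = 110 + 58 = 168)
S = 168
r(f, w) = -210 + f*w (r(f, w) = f*w - 210 = -210 + f*w)
1/(r(-289, -258) + S) = 1/((-210 - 289*(-258)) + 168) = 1/((-210 + 74562) + 168) = 1/(74352 + 168) = 1/74520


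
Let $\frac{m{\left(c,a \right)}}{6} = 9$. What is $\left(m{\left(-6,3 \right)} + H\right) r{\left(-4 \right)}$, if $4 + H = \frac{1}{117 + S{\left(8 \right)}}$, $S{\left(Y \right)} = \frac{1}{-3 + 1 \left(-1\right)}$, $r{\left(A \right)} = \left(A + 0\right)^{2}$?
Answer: $\frac{373664}{467} \approx 800.14$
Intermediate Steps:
$m{\left(c,a \right)} = 54$ ($m{\left(c,a \right)} = 6 \cdot 9 = 54$)
$r{\left(A \right)} = A^{2}$
$S{\left(Y \right)} = - \frac{1}{4}$ ($S{\left(Y \right)} = \frac{1}{-3 - 1} = \frac{1}{-4} = - \frac{1}{4}$)
$H = - \frac{1864}{467}$ ($H = -4 + \frac{1}{117 - \frac{1}{4}} = -4 + \frac{1}{\frac{467}{4}} = -4 + \frac{4}{467} = - \frac{1864}{467} \approx -3.9914$)
$\left(m{\left(-6,3 \right)} + H\right) r{\left(-4 \right)} = \left(54 - \frac{1864}{467}\right) \left(-4\right)^{2} = \frac{23354}{467} \cdot 16 = \frac{373664}{467}$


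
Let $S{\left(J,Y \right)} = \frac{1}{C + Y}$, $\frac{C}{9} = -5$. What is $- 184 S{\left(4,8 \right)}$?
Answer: $\frac{184}{37} \approx 4.973$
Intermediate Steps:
$C = -45$ ($C = 9 \left(-5\right) = -45$)
$S{\left(J,Y \right)} = \frac{1}{-45 + Y}$
$- 184 S{\left(4,8 \right)} = - \frac{184}{-45 + 8} = - \frac{184}{-37} = \left(-184\right) \left(- \frac{1}{37}\right) = \frac{184}{37}$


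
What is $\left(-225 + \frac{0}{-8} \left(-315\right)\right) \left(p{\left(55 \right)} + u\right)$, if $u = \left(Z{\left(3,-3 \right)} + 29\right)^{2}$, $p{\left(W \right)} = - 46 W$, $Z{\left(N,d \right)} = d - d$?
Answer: $380025$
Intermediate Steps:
$Z{\left(N,d \right)} = 0$
$u = 841$ ($u = \left(0 + 29\right)^{2} = 29^{2} = 841$)
$\left(-225 + \frac{0}{-8} \left(-315\right)\right) \left(p{\left(55 \right)} + u\right) = \left(-225 + \frac{0}{-8} \left(-315\right)\right) \left(\left(-46\right) 55 + 841\right) = \left(-225 + 0 \left(- \frac{1}{8}\right) \left(-315\right)\right) \left(-2530 + 841\right) = \left(-225 + 0 \left(-315\right)\right) \left(-1689\right) = \left(-225 + 0\right) \left(-1689\right) = \left(-225\right) \left(-1689\right) = 380025$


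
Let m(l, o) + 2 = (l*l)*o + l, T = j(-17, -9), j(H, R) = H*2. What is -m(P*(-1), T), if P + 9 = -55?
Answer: 139202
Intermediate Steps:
P = -64 (P = -9 - 55 = -64)
j(H, R) = 2*H
T = -34 (T = 2*(-17) = -34)
m(l, o) = -2 + l + o*l² (m(l, o) = -2 + ((l*l)*o + l) = -2 + (l²*o + l) = -2 + (o*l² + l) = -2 + (l + o*l²) = -2 + l + o*l²)
-m(P*(-1), T) = -(-2 - 64*(-1) - 34*(-64*(-1))²) = -(-2 + 64 - 34*64²) = -(-2 + 64 - 34*4096) = -(-2 + 64 - 139264) = -1*(-139202) = 139202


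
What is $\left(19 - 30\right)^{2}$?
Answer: $121$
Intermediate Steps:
$\left(19 - 30\right)^{2} = \left(-11\right)^{2} = 121$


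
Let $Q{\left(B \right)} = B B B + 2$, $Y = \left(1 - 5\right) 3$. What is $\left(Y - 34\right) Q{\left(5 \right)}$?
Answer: $-5842$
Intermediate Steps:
$Y = -12$ ($Y = \left(-4\right) 3 = -12$)
$Q{\left(B \right)} = 2 + B^{3}$ ($Q{\left(B \right)} = B^{2} B + 2 = B^{3} + 2 = 2 + B^{3}$)
$\left(Y - 34\right) Q{\left(5 \right)} = \left(-12 - 34\right) \left(2 + 5^{3}\right) = - 46 \left(2 + 125\right) = \left(-46\right) 127 = -5842$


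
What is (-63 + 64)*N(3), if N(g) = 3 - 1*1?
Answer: 2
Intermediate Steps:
N(g) = 2 (N(g) = 3 - 1 = 2)
(-63 + 64)*N(3) = (-63 + 64)*2 = 1*2 = 2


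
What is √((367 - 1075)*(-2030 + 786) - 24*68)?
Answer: 12*√6105 ≈ 937.61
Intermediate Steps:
√((367 - 1075)*(-2030 + 786) - 24*68) = √(-708*(-1244) - 1632) = √(880752 - 1632) = √879120 = 12*√6105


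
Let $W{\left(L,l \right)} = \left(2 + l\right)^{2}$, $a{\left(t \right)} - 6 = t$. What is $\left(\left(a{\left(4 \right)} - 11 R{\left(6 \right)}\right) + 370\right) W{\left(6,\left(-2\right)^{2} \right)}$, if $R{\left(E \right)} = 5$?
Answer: $11700$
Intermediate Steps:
$a{\left(t \right)} = 6 + t$
$\left(\left(a{\left(4 \right)} - 11 R{\left(6 \right)}\right) + 370\right) W{\left(6,\left(-2\right)^{2} \right)} = \left(\left(\left(6 + 4\right) - 55\right) + 370\right) \left(2 + \left(-2\right)^{2}\right)^{2} = \left(\left(10 - 55\right) + 370\right) \left(2 + 4\right)^{2} = \left(-45 + 370\right) 6^{2} = 325 \cdot 36 = 11700$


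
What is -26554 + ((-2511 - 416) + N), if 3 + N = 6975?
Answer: -22509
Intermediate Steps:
N = 6972 (N = -3 + 6975 = 6972)
-26554 + ((-2511 - 416) + N) = -26554 + ((-2511 - 416) + 6972) = -26554 + (-2927 + 6972) = -26554 + 4045 = -22509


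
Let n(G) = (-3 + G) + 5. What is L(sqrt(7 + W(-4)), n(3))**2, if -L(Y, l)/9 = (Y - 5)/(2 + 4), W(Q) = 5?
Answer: 333/4 - 45*sqrt(3) ≈ 5.3077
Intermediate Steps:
n(G) = 2 + G
L(Y, l) = 15/2 - 3*Y/2 (L(Y, l) = -9*(Y - 5)/(2 + 4) = -9*(-5 + Y)/6 = -9*(-5/6 + Y/6) = 15/2 - 3*Y/2)
L(sqrt(7 + W(-4)), n(3))**2 = (15/2 - 3*sqrt(7 + 5)/2)**2 = (15/2 - 3*sqrt(3))**2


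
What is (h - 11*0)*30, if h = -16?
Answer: -480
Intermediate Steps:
(h - 11*0)*30 = (-16 - 11*0)*30 = (-16 + 0)*30 = -16*30 = -480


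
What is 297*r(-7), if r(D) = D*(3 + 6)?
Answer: -18711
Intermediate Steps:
r(D) = 9*D (r(D) = D*9 = 9*D)
297*r(-7) = 297*(9*(-7)) = 297*(-63) = -18711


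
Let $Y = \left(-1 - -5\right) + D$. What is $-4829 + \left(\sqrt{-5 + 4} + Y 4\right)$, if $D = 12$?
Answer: $-4765 + i \approx -4765.0 + 1.0 i$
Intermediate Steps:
$Y = 16$ ($Y = \left(-1 - -5\right) + 12 = \left(-1 + 5\right) + 12 = 4 + 12 = 16$)
$-4829 + \left(\sqrt{-5 + 4} + Y 4\right) = -4829 + \left(\sqrt{-5 + 4} + 16 \cdot 4\right) = -4829 + \left(\sqrt{-1} + 64\right) = -4829 + \left(i + 64\right) = -4829 + \left(64 + i\right) = -4765 + i$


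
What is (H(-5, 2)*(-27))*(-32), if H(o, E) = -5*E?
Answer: -8640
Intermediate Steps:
(H(-5, 2)*(-27))*(-32) = (-5*2*(-27))*(-32) = -10*(-27)*(-32) = 270*(-32) = -8640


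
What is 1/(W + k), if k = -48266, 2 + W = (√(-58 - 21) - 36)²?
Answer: I/(-47051*I + 72*√79) ≈ -2.125e-5 + 2.8902e-7*I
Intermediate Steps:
W = -2 + (-36 + I*√79)² (W = -2 + (√(-58 - 21) - 36)² = -2 + (√(-79) - 36)² = -2 + (I*√79 - 36)² = -2 + (-36 + I*√79)² ≈ 1215.0 - 639.95*I)
1/(W + k) = 1/((1215 - 72*I*√79) - 48266) = 1/(-47051 - 72*I*√79)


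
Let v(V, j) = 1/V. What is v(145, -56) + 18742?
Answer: 2717591/145 ≈ 18742.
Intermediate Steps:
v(145, -56) + 18742 = 1/145 + 18742 = 2717591/145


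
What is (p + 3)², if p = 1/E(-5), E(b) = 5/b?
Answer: 4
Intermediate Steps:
p = -1 (p = 1/(5/(-5)) = 1/(5*(-⅕)) = 1/(-1) = -1)
(p + 3)² = (-1 + 3)² = 2² = 4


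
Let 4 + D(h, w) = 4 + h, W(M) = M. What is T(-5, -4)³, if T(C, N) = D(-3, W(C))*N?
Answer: 1728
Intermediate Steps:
D(h, w) = h (D(h, w) = -4 + (4 + h) = h)
T(C, N) = -3*N
T(-5, -4)³ = (-3*(-4))³ = 12³ = 1728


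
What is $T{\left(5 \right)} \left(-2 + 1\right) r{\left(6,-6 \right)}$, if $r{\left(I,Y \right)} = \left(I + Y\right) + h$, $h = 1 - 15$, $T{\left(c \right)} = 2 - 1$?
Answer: $14$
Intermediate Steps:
$T{\left(c \right)} = 1$ ($T{\left(c \right)} = 2 - 1 = 1$)
$h = -14$ ($h = 1 - 15 = -14$)
$r{\left(I,Y \right)} = -14 + I + Y$ ($r{\left(I,Y \right)} = \left(I + Y\right) - 14 = -14 + I + Y$)
$T{\left(5 \right)} \left(-2 + 1\right) r{\left(6,-6 \right)} = 1 \left(-2 + 1\right) \left(-14 + 6 - 6\right) = 1 \left(-1\right) \left(-14\right) = \left(-1\right) \left(-14\right) = 14$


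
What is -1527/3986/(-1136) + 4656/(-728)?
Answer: -2635212915/412056736 ≈ -6.3953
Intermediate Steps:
-1527/3986/(-1136) + 4656/(-728) = -1527*1/3986*(-1/1136) + 4656*(-1/728) = -1527/3986*(-1/1136) - 582/91 = 1527/4528096 - 582/91 = -2635212915/412056736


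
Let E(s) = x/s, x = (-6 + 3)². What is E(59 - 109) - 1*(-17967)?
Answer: 898341/50 ≈ 17967.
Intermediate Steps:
x = 9 (x = (-3)² = 9)
E(s) = 9/s
E(59 - 109) - 1*(-17967) = 9/(59 - 109) - 1*(-17967) = 9/(-50) + 17967 = 9*(-1/50) + 17967 = -9/50 + 17967 = 898341/50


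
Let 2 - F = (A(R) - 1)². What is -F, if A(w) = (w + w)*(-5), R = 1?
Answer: 119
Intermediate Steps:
A(w) = -10*w (A(w) = (2*w)*(-5) = -10*w)
F = -119 (F = 2 - (-10*1 - 1)² = 2 - (-10 - 1)² = 2 - 1*(-11)² = 2 - 1*121 = 2 - 121 = -119)
-F = -1*(-119) = 119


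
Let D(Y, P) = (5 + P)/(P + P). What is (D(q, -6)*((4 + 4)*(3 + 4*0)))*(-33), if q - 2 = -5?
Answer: -66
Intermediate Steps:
q = -3 (q = 2 - 5 = -3)
D(Y, P) = (5 + P)/(2*P) (D(Y, P) = (5 + P)/((2*P)) = (5 + P)*(1/(2*P)) = (5 + P)/(2*P))
(D(q, -6)*((4 + 4)*(3 + 4*0)))*(-33) = (((½)*(5 - 6)/(-6))*((4 + 4)*(3 + 4*0)))*(-33) = (((½)*(-⅙)*(-1))*(8*(3 + 0)))*(-33) = ((8*3)/12)*(-33) = ((1/12)*24)*(-33) = 2*(-33) = -66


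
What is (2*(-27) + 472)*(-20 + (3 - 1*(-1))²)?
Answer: -1672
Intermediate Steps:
(2*(-27) + 472)*(-20 + (3 - 1*(-1))²) = (-54 + 472)*(-20 + (3 + 1)²) = 418*(-20 + 4²) = 418*(-20 + 16) = 418*(-4) = -1672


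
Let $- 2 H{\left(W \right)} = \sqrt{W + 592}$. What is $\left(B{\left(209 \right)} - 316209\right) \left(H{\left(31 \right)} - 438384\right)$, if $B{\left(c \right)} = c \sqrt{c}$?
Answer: $\frac{\left(316209 - 209 \sqrt{209}\right) \left(876768 + \sqrt{623}\right)}{2} \approx 1.373 \cdot 10^{11}$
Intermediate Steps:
$B{\left(c \right)} = c^{\frac{3}{2}}$
$H{\left(W \right)} = - \frac{\sqrt{592 + W}}{2}$ ($H{\left(W \right)} = - \frac{\sqrt{W + 592}}{2} = - \frac{\sqrt{592 + W}}{2}$)
$\left(B{\left(209 \right)} - 316209\right) \left(H{\left(31 \right)} - 438384\right) = \left(209^{\frac{3}{2}} - 316209\right) \left(- \frac{\sqrt{592 + 31}}{2} - 438384\right) = \left(209 \sqrt{209} - 316209\right) \left(- \frac{\sqrt{623}}{2} - 438384\right) = \left(-316209 + 209 \sqrt{209}\right) \left(-438384 - \frac{\sqrt{623}}{2}\right) = \left(-438384 - \frac{\sqrt{623}}{2}\right) \left(-316209 + 209 \sqrt{209}\right)$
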